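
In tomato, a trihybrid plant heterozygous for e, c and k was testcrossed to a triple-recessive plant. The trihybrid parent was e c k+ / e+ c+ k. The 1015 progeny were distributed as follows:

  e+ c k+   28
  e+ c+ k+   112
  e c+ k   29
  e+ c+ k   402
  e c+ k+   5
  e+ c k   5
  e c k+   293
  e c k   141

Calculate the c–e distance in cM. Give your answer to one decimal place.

The two rarest classes, e c+ k+ and e+ c k, are the double crossovers. Comparing them with the parentals, only the c allele has switched, so c is the middle locus and the order is k – c – e.
Crossovers in the c–e interval produce the single-crossover classes e+ c k+ and e c+ k (28 + 29 = 57) plus the double crossovers (10).
RF(c–e) = (57 + 10) / 1015 = 67/1015 = 0.0660 → 6.6 cM.

6.6 cM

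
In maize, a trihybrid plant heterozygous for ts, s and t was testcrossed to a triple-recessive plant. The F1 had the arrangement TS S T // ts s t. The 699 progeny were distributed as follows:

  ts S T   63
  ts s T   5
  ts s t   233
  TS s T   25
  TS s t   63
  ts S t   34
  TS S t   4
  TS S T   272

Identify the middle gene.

t

The two rarest classes, TS S t and ts s T, are the double crossovers. Comparing them with the parentals, only the t allele has switched, so t is the middle locus and the order is s – t – ts.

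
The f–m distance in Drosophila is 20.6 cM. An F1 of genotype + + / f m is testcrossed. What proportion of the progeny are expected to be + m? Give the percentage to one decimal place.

10.3%

A map distance of 20.6 cM corresponds to a recombination frequency of 0.206.
The F1 is + + / f m, so + m is a recombinant gamete class with expected frequency r/2 = 0.206/2 = 0.1030.
That is 0.1030 = 10.3% of the progeny.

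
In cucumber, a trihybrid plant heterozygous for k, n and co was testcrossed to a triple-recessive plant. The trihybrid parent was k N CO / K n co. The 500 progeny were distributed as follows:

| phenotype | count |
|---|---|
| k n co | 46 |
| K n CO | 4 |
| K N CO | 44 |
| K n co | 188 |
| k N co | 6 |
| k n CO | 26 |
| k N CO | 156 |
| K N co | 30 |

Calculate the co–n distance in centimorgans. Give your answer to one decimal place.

The two rarest classes, k N co and K n CO, are the double crossovers. Comparing them with the parentals, only the co allele has switched, so co is the middle locus and the order is k – co – n.
Crossovers in the co–n interval produce the single-crossover classes k n CO and K N co (26 + 30 = 56) plus the double crossovers (10).
RF(co–n) = (56 + 10) / 500 = 66/500 = 0.1320 → 13.2 centimorgans.

13.2 centimorgans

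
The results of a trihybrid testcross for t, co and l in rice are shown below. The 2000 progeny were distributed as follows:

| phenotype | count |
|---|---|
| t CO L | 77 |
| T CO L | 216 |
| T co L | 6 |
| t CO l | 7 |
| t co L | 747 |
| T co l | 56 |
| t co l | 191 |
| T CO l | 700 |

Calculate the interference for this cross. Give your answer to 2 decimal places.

The two most frequent reciprocal classes, T CO l and t co L, are the parental types, so the F1 was T CO l / t co L.
The two rarest classes, t CO l and T co L, are the double crossovers. Comparing them with the parentals, only the t allele has switched, so t is the middle locus and the order is co – t – l.
co–t: (133 + 13)/2000 = 0.0730; t–l: (407 + 13)/2000 = 0.2100.
Expected DCO frequency = 0.0730 × 0.2100 ≈ 0.01533; observed = 13/2000 ≈ 0.00650.
Coefficient of coincidence = 0.00650/0.01533 ≈ 0.42; interference = 1 − 0.42 = 0.58.

0.58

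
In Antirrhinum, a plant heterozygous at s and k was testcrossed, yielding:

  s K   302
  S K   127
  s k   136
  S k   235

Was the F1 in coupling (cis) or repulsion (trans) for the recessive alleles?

trans

The two most frequent classes are S k (235) and s K (302); these are the parental (non-recombinant) types.
So the F1 carried S k on one chromosome and s K on the other — the recessive alleles are on opposite chromosomes (trans / repulsion).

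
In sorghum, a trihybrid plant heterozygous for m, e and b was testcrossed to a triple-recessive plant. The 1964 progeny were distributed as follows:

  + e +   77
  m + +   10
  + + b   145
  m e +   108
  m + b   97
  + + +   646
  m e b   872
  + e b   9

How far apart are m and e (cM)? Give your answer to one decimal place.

9.8 cM

The two most frequent reciprocal classes, + + + and m e b, are the parental types, so the F1 was + + + / m e b.
The two rarest classes, m + + and + e b, are the double crossovers. Comparing them with the parentals, only the m allele has switched, so m is the middle locus and the order is e – m – b.
Crossovers in the e–m interval produce the single-crossover classes + e + and m + b (77 + 97 = 174) plus the double crossovers (19).
RF(e–m) = (174 + 19) / 1964 = 193/1964 = 0.0983 → 9.8 cM.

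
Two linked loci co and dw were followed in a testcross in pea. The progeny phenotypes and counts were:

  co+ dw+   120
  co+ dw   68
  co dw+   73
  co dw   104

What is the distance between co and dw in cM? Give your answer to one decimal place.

38.6 cM

The two most frequent classes, co+ dw+ (120) and co dw (104), are the parental types, so the F1 was co+ dw+ / co dw.
The recombinant classes are co+ dw and co dw+: 68 + 73 = 141.
Recombination frequency = 141/365 = 0.3863 ≈ 38.6%, i.e. 38.6 cM.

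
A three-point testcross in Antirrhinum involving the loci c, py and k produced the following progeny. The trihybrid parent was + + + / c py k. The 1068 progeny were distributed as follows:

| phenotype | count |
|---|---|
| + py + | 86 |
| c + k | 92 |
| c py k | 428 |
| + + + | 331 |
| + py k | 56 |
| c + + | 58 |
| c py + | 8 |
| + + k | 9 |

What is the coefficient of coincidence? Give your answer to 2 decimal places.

The two rarest classes, + + k and c py +, are the double crossovers. Comparing them with the parentals, only the k allele has switched, so k is the middle locus and the order is c – k – py.
c–k: (114 + 17)/1068 = 0.1227; k–py: (178 + 17)/1068 = 0.1826.
Expected DCO frequency = 0.1227 × 0.1826 ≈ 0.02241; observed = 17/1068 ≈ 0.01592.
Coefficient of coincidence = 0.01592/0.02241 ≈ 0.71.

0.71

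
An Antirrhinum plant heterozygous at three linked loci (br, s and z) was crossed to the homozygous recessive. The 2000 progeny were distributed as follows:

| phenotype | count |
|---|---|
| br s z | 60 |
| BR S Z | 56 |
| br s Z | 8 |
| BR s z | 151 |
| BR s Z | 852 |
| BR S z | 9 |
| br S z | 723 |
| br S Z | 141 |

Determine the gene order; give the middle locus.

br

The two most frequent reciprocal classes, BR s Z and br S z, are the parental types, so the F1 was BR s Z / br S z.
The two rarest classes, br s Z and BR S z, are the double crossovers. Comparing them with the parentals, only the br allele has switched, so br is the middle locus and the order is z – br – s.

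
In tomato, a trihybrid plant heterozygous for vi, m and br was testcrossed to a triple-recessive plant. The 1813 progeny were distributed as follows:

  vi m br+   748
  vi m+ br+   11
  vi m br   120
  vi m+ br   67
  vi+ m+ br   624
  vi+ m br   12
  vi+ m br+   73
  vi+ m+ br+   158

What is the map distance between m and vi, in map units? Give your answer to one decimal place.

The two most frequent reciprocal classes, vi m br+ and vi+ m+ br, are the parental types, so the F1 was vi m br+ / vi+ m+ br.
The two rarest classes, vi m+ br+ and vi+ m br, are the double crossovers. Comparing them with the parentals, only the m allele has switched, so m is the middle locus and the order is vi – m – br.
Crossovers in the vi–m interval produce the single-crossover classes vi+ m br+ and vi m+ br (73 + 67 = 140) plus the double crossovers (23).
RF(vi–m) = (140 + 23) / 1813 = 163/1813 = 0.0899 → 9.0 map units.

9.0 map units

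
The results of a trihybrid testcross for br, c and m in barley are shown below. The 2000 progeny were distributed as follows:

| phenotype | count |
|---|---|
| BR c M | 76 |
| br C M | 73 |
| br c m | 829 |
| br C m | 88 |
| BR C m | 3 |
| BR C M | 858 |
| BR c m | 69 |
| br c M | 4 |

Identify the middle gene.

The two most frequent reciprocal classes, BR C M and br c m, are the parental types, so the F1 was BR C M / br c m.
The two rarest classes, BR C m and br c M, are the double crossovers. Comparing them with the parentals, only the m allele has switched, so m is the middle locus and the order is br – m – c.

m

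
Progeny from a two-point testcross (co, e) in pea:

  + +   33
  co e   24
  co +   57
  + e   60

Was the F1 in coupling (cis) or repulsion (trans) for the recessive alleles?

The two most frequent classes are + e (60) and co + (57); these are the parental (non-recombinant) types.
So the F1 carried + e on one chromosome and co + on the other — the recessive alleles are on opposite chromosomes (trans / repulsion).

trans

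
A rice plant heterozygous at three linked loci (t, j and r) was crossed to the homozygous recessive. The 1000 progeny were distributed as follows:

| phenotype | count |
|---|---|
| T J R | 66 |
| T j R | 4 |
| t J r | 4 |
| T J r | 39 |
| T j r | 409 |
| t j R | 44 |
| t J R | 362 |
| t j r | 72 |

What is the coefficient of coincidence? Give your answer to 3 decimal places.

The two most frequent reciprocal classes, T j r and t J R, are the parental types, so the F1 was T j r / t J R.
The two rarest classes, T j R and t J r, are the double crossovers. Comparing them with the parentals, only the r allele has switched, so r is the middle locus and the order is t – r – j.
t–r: (138 + 8)/1000 = 0.1460; r–j: (83 + 8)/1000 = 0.0910.
Expected DCO frequency = 0.1460 × 0.0910 ≈ 0.01329; observed = 8/1000 ≈ 0.00800.
Coefficient of coincidence = 0.00800/0.01329 ≈ 0.602.

0.602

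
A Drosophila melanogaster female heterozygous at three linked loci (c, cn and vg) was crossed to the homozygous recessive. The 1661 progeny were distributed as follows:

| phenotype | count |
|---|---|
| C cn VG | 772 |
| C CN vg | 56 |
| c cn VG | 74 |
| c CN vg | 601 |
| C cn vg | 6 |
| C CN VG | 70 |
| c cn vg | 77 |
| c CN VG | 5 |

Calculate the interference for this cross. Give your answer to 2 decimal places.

The two most frequent reciprocal classes, c CN vg and C cn VG, are the parental types, so the F1 was c CN vg / C cn VG.
The two rarest classes, c CN VG and C cn vg, are the double crossovers. Comparing them with the parentals, only the vg allele has switched, so vg is the middle locus and the order is c – vg – cn.
c–vg: (130 + 11)/1661 = 0.0849; vg–cn: (147 + 11)/1661 = 0.0951.
Expected DCO frequency = 0.0849 × 0.0951 ≈ 0.00807; observed = 11/1661 ≈ 0.00662.
Coefficient of coincidence = 0.00662/0.00807 ≈ 0.82; interference = 1 − 0.82 = 0.18.

0.18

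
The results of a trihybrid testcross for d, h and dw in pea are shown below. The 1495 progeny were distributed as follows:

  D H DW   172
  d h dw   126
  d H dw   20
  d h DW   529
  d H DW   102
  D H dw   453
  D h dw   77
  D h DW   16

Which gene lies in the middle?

d

The two most frequent reciprocal classes, d h DW and D H dw, are the parental types, so the F1 was d h DW / D H dw.
The two rarest classes, D h DW and d H dw, are the double crossovers. Comparing them with the parentals, only the d allele has switched, so d is the middle locus and the order is h – d – dw.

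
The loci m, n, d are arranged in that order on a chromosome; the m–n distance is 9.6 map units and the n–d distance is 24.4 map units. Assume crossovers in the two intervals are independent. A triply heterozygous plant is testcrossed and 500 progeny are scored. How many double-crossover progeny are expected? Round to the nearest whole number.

12

Map distances give recombination frequencies of 0.096 and 0.244 for the two intervals.
With no interference, expected double-crossover frequency = 0.096 × 0.244 = 0.02342.
Expected number = 0.02342 × 500 = 11.71 ≈ 12.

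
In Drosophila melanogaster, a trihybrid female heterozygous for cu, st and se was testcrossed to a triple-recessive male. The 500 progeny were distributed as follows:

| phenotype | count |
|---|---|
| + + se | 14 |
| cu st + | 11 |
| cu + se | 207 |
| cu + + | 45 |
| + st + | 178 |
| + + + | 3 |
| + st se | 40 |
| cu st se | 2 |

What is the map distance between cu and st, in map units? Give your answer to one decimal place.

6.0 map units

The two most frequent reciprocal classes, cu + se and + st +, are the parental types, so the F1 was cu + se / + st +.
The two rarest classes, cu st se and + + +, are the double crossovers. Comparing them with the parentals, only the st allele has switched, so st is the middle locus and the order is se – st – cu.
Crossovers in the st–cu interval produce the single-crossover classes + + se and cu st + (14 + 11 = 25) plus the double crossovers (5).
RF(st–cu) = (25 + 5) / 500 = 30/500 = 0.0600 → 6.0 map units.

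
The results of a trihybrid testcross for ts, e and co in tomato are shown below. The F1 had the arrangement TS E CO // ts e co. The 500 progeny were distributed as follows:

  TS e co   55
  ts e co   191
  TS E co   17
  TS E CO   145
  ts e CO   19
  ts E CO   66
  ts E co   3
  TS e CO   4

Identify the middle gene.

The two rarest classes, TS e CO and ts E co, are the double crossovers. Comparing them with the parentals, only the e allele has switched, so e is the middle locus and the order is ts – e – co.

e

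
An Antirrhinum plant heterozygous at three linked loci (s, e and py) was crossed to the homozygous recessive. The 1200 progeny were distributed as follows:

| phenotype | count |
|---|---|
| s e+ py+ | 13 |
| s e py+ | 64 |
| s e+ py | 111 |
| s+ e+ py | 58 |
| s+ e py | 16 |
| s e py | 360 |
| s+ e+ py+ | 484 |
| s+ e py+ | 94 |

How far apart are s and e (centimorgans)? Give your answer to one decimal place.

19.5 centimorgans

The two most frequent reciprocal classes, s e py and s+ e+ py+, are the parental types, so the F1 was s e py / s+ e+ py+.
The two rarest classes, s+ e py and s e+ py+, are the double crossovers. Comparing them with the parentals, only the s allele has switched, so s is the middle locus and the order is e – s – py.
Crossovers in the e–s interval produce the single-crossover classes s e+ py and s+ e py+ (111 + 94 = 205) plus the double crossovers (29).
RF(e–s) = (205 + 29) / 1200 = 234/1200 = 0.1950 → 19.5 centimorgans.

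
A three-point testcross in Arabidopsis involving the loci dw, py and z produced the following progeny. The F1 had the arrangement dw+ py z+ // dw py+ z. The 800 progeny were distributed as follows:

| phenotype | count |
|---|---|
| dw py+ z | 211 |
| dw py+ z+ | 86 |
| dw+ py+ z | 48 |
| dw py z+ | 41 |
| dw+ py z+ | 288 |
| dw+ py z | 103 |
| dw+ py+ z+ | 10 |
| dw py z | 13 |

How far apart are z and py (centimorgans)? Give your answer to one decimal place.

The two rarest classes, dw+ py+ z+ and dw py z, are the double crossovers. Comparing them with the parentals, only the py allele has switched, so py is the middle locus and the order is z – py – dw.
Crossovers in the z–py interval produce the single-crossover classes dw+ py z and dw py+ z+ (103 + 86 = 189) plus the double crossovers (23).
RF(z–py) = (189 + 23) / 800 = 212/800 = 0.2650 → 26.5 centimorgans.

26.5 centimorgans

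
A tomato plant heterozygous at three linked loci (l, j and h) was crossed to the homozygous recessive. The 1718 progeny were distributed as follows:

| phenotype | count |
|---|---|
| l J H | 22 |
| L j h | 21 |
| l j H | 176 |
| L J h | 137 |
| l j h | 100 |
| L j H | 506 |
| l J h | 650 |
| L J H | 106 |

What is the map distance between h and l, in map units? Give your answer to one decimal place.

20.7 map units

The two most frequent reciprocal classes, L j H and l J h, are the parental types, so the F1 was L j H / l J h.
The two rarest classes, L j h and l J H, are the double crossovers. Comparing them with the parentals, only the h allele has switched, so h is the middle locus and the order is l – h – j.
Crossovers in the l–h interval produce the single-crossover classes l j H and L J h (176 + 137 = 313) plus the double crossovers (43).
RF(l–h) = (313 + 43) / 1718 = 356/1718 = 0.2072 → 20.7 map units.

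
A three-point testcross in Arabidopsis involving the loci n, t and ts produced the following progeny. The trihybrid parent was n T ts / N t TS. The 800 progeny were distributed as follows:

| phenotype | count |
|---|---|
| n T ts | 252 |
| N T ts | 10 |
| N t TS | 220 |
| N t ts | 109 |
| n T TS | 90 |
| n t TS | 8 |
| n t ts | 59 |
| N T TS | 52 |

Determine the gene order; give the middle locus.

The two rarest classes, N T ts and n t TS, are the double crossovers. Comparing them with the parentals, only the n allele has switched, so n is the middle locus and the order is t – n – ts.

n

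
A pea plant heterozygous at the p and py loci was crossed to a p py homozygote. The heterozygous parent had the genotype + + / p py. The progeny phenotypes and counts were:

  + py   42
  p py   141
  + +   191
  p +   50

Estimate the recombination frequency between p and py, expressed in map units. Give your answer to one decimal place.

The recombinant classes are + py and p +: 42 + 50 = 92.
Recombination frequency = 92/424 = 0.2170 ≈ 21.7%, i.e. 21.7 map units.

21.7 map units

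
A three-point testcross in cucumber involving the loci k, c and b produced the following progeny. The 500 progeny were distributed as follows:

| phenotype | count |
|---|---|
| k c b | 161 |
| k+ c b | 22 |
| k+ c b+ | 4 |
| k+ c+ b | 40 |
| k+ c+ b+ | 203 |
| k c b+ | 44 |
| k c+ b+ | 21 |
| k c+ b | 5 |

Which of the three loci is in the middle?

c

The two most frequent reciprocal classes, k+ c+ b+ and k c b, are the parental types, so the F1 was k+ c+ b+ / k c b.
The two rarest classes, k+ c b+ and k c+ b, are the double crossovers. Comparing them with the parentals, only the c allele has switched, so c is the middle locus and the order is b – c – k.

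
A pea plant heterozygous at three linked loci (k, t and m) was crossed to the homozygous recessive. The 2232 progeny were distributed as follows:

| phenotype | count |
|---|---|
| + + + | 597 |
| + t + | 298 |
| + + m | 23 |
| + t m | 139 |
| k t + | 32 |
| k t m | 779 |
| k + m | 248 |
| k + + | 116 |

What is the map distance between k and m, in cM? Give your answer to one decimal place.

13.9 cM

The two most frequent reciprocal classes, + + + and k t m, are the parental types, so the F1 was + + + / k t m.
The two rarest classes, + + m and k t +, are the double crossovers. Comparing them with the parentals, only the m allele has switched, so m is the middle locus and the order is t – m – k.
Crossovers in the m–k interval produce the single-crossover classes k + + and + t m (116 + 139 = 255) plus the double crossovers (55).
RF(m–k) = (255 + 55) / 2232 = 310/2232 = 0.1389 → 13.9 cM.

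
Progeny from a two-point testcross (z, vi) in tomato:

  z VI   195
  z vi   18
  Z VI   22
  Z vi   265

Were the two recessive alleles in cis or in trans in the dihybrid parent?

The two most frequent classes are Z vi (265) and z VI (195); these are the parental (non-recombinant) types.
So the F1 carried Z vi on one chromosome and z VI on the other — the recessive alleles are on opposite chromosomes (trans / repulsion).

trans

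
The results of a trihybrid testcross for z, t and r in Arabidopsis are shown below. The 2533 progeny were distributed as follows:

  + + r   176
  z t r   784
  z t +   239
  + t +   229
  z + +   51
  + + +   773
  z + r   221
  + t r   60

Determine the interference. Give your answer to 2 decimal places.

The two most frequent reciprocal classes, + + + and z t r, are the parental types, so the F1 was + + + / z t r.
The two rarest classes, z + + and + t r, are the double crossovers. Comparing them with the parentals, only the z allele has switched, so z is the middle locus and the order is r – z – t.
r–z: (415 + 111)/2533 = 0.2077; z–t: (450 + 111)/2533 = 0.2215.
Expected DCO frequency = 0.2077 × 0.2215 ≈ 0.04601; observed = 111/2533 ≈ 0.04382.
Coefficient of coincidence = 0.04382/0.04601 ≈ 0.95; interference = 1 − 0.95 = 0.05.

0.05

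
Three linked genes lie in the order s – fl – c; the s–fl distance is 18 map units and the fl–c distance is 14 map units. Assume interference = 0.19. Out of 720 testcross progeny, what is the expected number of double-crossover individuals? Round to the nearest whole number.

Map distances give recombination frequencies of 0.180 and 0.140 for the two intervals.
With interference 0.19 (so coincidence = 0.81), expected double-crossover frequency = 0.180 × 0.140 × 0.81 = 0.02041.
Expected number = 0.02041 × 720 = 14.70 ≈ 15.

15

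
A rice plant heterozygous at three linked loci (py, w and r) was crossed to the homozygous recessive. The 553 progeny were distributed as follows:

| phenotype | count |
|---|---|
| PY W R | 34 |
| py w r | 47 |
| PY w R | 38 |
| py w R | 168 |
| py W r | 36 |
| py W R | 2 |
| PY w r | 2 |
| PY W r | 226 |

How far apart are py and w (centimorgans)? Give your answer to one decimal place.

The two most frequent reciprocal classes, PY W r and py w R, are the parental types, so the F1 was PY W r / py w R.
The two rarest classes, PY w r and py W R, are the double crossovers. Comparing them with the parentals, only the w allele has switched, so w is the middle locus and the order is r – w – py.
Crossovers in the w–py interval produce the single-crossover classes py W r and PY w R (36 + 38 = 74) plus the double crossovers (4).
RF(w–py) = (74 + 4) / 553 = 78/553 = 0.1410 → 14.1 centimorgans.

14.1 centimorgans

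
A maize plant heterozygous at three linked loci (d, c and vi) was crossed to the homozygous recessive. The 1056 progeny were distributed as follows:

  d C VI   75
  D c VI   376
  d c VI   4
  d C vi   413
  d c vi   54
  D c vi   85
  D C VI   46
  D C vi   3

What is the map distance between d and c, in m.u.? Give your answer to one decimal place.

10.1 m.u.

The two most frequent reciprocal classes, D c VI and d C vi, are the parental types, so the F1 was D c VI / d C vi.
The two rarest classes, d c VI and D C vi, are the double crossovers. Comparing them with the parentals, only the d allele has switched, so d is the middle locus and the order is vi – d – c.
Crossovers in the d–c interval produce the single-crossover classes D C VI and d c vi (46 + 54 = 100) plus the double crossovers (7).
RF(d–c) = (100 + 7) / 1056 = 107/1056 = 0.1013 → 10.1 m.u.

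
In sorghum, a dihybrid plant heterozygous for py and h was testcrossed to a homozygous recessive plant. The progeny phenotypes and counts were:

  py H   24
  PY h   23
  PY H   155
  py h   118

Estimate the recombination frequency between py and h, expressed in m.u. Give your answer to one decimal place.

The two most frequent classes, PY H (155) and py h (118), are the parental types, so the F1 was PY H / py h.
The recombinant classes are PY h and py H: 23 + 24 = 47.
Recombination frequency = 47/320 = 0.1469 ≈ 14.7%, i.e. 14.7 m.u.

14.7 m.u.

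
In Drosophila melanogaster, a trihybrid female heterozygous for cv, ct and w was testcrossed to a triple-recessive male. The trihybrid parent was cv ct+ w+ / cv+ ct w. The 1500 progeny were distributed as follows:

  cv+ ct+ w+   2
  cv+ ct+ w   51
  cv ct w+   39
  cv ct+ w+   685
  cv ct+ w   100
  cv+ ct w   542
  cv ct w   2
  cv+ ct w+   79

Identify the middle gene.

The two rarest classes, cv+ ct+ w+ and cv ct w, are the double crossovers. Comparing them with the parentals, only the cv allele has switched, so cv is the middle locus and the order is w – cv – ct.

cv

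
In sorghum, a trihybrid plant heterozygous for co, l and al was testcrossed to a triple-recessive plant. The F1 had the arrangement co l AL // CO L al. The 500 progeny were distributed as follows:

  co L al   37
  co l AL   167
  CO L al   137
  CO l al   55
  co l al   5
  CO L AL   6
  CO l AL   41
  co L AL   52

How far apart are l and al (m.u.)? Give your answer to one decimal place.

The two rarest classes, co l al and CO L AL, are the double crossovers. Comparing them with the parentals, only the al allele has switched, so al is the middle locus and the order is l – al – co.
Crossovers in the l–al interval produce the single-crossover classes co L AL and CO l al (52 + 55 = 107) plus the double crossovers (11).
RF(l–al) = (107 + 11) / 500 = 118/500 = 0.2360 → 23.6 m.u.

23.6 m.u.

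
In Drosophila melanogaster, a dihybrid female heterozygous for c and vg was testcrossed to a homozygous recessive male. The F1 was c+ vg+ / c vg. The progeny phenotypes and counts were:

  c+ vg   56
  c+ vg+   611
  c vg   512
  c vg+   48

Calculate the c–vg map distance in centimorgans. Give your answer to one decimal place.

8.5 centimorgans

The recombinant classes are c+ vg and c vg+: 56 + 48 = 104.
Recombination frequency = 104/1227 = 0.0848 ≈ 8.5%, i.e. 8.5 centimorgans.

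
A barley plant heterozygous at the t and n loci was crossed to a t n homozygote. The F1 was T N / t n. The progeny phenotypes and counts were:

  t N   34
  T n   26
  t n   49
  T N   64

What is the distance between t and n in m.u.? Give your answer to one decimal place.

The recombinant classes are T n and t N: 26 + 34 = 60.
Recombination frequency = 60/173 = 0.3468 ≈ 34.7%, i.e. 34.7 m.u.

34.7 m.u.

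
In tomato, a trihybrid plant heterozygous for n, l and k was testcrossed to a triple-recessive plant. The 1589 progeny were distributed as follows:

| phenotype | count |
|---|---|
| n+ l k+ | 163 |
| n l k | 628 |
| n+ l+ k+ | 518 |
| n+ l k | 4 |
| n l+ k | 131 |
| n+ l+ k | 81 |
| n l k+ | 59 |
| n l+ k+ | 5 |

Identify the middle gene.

The two most frequent reciprocal classes, n l k and n+ l+ k+, are the parental types, so the F1 was n l k / n+ l+ k+.
The two rarest classes, n+ l k and n l+ k+, are the double crossovers. Comparing them with the parentals, only the n allele has switched, so n is the middle locus and the order is k – n – l.

n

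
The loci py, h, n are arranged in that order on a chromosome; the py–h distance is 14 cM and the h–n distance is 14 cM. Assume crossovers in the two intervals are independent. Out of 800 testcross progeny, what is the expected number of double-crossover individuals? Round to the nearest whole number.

16

Map distances give recombination frequencies of 0.140 and 0.140 for the two intervals.
With no interference, expected double-crossover frequency = 0.140 × 0.140 = 0.01960.
Expected number = 0.01960 × 800 = 15.68 ≈ 16.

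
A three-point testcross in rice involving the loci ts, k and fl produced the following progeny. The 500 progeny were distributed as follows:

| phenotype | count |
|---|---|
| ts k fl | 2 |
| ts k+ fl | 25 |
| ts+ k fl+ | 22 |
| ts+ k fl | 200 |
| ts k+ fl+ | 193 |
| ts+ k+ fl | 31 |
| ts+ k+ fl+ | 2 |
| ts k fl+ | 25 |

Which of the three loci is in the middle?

The two most frequent reciprocal classes, ts k+ fl+ and ts+ k fl, are the parental types, so the F1 was ts k+ fl+ / ts+ k fl.
The two rarest classes, ts+ k+ fl+ and ts k fl, are the double crossovers. Comparing them with the parentals, only the ts allele has switched, so ts is the middle locus and the order is k – ts – fl.

ts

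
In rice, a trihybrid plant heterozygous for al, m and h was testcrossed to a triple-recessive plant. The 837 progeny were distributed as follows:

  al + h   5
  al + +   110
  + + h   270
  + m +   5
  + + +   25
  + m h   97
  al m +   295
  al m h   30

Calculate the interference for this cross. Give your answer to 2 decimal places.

0.41

The two most frequent reciprocal classes, al m + and + + h, are the parental types, so the F1 was al m + / + + h.
The two rarest classes, + m + and al + h, are the double crossovers. Comparing them with the parentals, only the al allele has switched, so al is the middle locus and the order is m – al – h.
m–al: (207 + 10)/837 = 0.2593; al–h: (55 + 10)/837 = 0.0777.
Expected DCO frequency = 0.2593 × 0.0777 ≈ 0.02015; observed = 10/837 ≈ 0.01195.
Coefficient of coincidence = 0.01195/0.02015 ≈ 0.59; interference = 1 − 0.59 = 0.41.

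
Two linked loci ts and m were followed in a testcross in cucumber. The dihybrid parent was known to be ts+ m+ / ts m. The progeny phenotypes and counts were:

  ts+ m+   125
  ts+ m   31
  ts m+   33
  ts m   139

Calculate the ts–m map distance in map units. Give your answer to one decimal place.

The recombinant classes are ts+ m and ts m+: 31 + 33 = 64.
Recombination frequency = 64/328 = 0.1951 ≈ 19.5%, i.e. 19.5 map units.

19.5 map units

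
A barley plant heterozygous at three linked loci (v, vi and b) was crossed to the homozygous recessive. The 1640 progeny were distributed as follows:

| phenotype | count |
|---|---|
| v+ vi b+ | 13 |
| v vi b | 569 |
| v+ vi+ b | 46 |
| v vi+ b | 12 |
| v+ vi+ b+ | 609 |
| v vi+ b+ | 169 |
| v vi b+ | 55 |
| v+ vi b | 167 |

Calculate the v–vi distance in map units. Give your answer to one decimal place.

The two most frequent reciprocal classes, v+ vi+ b+ and v vi b, are the parental types, so the F1 was v+ vi+ b+ / v vi b.
The two rarest classes, v+ vi b+ and v vi+ b, are the double crossovers. Comparing them with the parentals, only the vi allele has switched, so vi is the middle locus and the order is v – vi – b.
Crossovers in the v–vi interval produce the single-crossover classes v vi+ b+ and v+ vi b (169 + 167 = 336) plus the double crossovers (25).
RF(v–vi) = (336 + 25) / 1640 = 361/1640 = 0.2201 → 22.0 map units.

22.0 map units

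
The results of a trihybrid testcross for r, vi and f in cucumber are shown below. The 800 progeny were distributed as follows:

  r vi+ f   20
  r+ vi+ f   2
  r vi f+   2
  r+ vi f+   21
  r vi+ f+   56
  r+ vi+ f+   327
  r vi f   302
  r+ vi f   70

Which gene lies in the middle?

The two most frequent reciprocal classes, r vi f and r+ vi+ f+, are the parental types, so the F1 was r vi f / r+ vi+ f+.
The two rarest classes, r vi f+ and r+ vi+ f, are the double crossovers. Comparing them with the parentals, only the f allele has switched, so f is the middle locus and the order is vi – f – r.

f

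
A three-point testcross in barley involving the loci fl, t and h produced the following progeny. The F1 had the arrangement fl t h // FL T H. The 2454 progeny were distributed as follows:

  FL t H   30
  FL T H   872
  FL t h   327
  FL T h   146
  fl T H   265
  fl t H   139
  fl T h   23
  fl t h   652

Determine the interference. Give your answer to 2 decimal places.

0.40

The two rarest classes, fl T h and FL t H, are the double crossovers. Comparing them with the parentals, only the t allele has switched, so t is the middle locus and the order is h – t – fl.
h–t: (285 + 53)/2454 = 0.1377; t–fl: (592 + 53)/2454 = 0.2628.
Expected DCO frequency = 0.1377 × 0.2628 ≈ 0.03619; observed = 53/2454 ≈ 0.02160.
Coefficient of coincidence = 0.02160/0.03619 ≈ 0.60; interference = 1 − 0.60 = 0.40.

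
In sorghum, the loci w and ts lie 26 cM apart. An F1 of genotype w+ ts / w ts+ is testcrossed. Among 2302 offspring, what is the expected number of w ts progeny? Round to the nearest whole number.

A map distance of 26 cM corresponds to a recombination frequency of 0.260.
The F1 is w+ ts / w ts+, so w ts is a recombinant gamete class with expected frequency r/2 = 0.260/2 = 0.1300.
Expected number = 0.1300 × 2302 = 299.26 ≈ 299.

299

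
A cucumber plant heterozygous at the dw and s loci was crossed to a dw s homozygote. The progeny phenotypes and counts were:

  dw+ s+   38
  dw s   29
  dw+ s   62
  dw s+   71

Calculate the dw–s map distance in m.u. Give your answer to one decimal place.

The two most frequent classes, dw+ s (62) and dw s+ (71), are the parental types, so the F1 was dw+ s / dw s+.
The recombinant classes are dw+ s+ and dw s: 38 + 29 = 67.
Recombination frequency = 67/200 = 0.3350 ≈ 33.5%, i.e. 33.5 m.u.

33.5 m.u.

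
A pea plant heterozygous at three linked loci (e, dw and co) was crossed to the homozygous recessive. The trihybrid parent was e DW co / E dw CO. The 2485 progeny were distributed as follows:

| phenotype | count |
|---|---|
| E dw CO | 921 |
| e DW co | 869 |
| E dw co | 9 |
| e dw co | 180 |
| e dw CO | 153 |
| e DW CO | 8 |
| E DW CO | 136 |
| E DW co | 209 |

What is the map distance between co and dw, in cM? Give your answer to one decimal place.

13.4 cM

The two rarest classes, e DW CO and E dw co, are the double crossovers. Comparing them with the parentals, only the co allele has switched, so co is the middle locus and the order is e – co – dw.
Crossovers in the co–dw interval produce the single-crossover classes e dw co and E DW CO (180 + 136 = 316) plus the double crossovers (17).
RF(co–dw) = (316 + 17) / 2485 = 333/2485 = 0.1340 → 13.4 cM.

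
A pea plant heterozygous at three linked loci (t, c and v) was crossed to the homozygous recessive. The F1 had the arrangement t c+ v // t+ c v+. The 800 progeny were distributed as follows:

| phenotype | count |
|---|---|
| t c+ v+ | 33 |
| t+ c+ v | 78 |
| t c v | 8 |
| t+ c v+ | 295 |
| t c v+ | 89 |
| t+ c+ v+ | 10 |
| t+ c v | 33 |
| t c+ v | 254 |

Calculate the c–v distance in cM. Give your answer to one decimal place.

10.5 cM

The two rarest classes, t c v and t+ c+ v+, are the double crossovers. Comparing them with the parentals, only the c allele has switched, so c is the middle locus and the order is v – c – t.
Crossovers in the v–c interval produce the single-crossover classes t c+ v+ and t+ c v (33 + 33 = 66) plus the double crossovers (18).
RF(v–c) = (66 + 18) / 800 = 84/800 = 0.1050 → 10.5 cM.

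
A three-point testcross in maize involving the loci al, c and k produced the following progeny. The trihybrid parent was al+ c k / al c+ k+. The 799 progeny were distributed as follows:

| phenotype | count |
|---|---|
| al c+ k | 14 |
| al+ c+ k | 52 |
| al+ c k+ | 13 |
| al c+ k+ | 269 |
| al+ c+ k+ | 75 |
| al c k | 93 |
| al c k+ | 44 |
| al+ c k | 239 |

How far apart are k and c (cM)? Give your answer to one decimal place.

The two rarest classes, al+ c k+ and al c+ k, are the double crossovers. Comparing them with the parentals, only the k allele has switched, so k is the middle locus and the order is c – k – al.
Crossovers in the c–k interval produce the single-crossover classes al+ c+ k and al c k+ (52 + 44 = 96) plus the double crossovers (27).
RF(c–k) = (96 + 27) / 799 = 123/799 = 0.1539 → 15.4 cM.

15.4 cM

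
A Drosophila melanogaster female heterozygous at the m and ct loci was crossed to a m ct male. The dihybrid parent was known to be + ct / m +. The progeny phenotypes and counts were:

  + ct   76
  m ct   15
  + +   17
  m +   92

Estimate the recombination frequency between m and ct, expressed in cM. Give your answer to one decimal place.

16.0 cM

The recombinant classes are + + and m ct: 17 + 15 = 32.
Recombination frequency = 32/200 = 0.1600 ≈ 16.0%, i.e. 16.0 cM.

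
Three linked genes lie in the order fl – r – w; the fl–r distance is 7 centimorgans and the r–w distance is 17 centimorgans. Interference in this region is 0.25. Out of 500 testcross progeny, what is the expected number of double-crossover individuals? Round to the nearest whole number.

4

Map distances give recombination frequencies of 0.070 and 0.170 for the two intervals.
With interference 0.25 (so coincidence = 0.75), expected double-crossover frequency = 0.070 × 0.170 × 0.75 = 0.00893.
Expected number = 0.00893 × 500 = 4.46 ≈ 4.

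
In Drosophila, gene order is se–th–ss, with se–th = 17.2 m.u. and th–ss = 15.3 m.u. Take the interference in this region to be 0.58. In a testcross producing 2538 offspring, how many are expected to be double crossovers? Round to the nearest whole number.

Map distances give recombination frequencies of 0.172 and 0.153 for the two intervals.
With interference 0.58 (so coincidence = 0.42), expected double-crossover frequency = 0.172 × 0.153 × 0.42 = 0.01105.
Expected number = 0.01105 × 2538 = 28.05 ≈ 28.

28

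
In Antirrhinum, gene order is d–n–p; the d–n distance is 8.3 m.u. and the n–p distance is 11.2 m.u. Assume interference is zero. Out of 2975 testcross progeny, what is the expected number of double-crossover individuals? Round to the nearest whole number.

28

Map distances give recombination frequencies of 0.083 and 0.112 for the two intervals.
With no interference, expected double-crossover frequency = 0.083 × 0.112 = 0.00930.
Expected number = 0.00930 × 2975 = 27.66 ≈ 28.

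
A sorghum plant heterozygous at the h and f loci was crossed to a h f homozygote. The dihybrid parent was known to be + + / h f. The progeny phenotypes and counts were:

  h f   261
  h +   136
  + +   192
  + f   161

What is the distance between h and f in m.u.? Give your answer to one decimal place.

The recombinant classes are + f and h +: 161 + 136 = 297.
Recombination frequency = 297/750 = 0.3960 ≈ 39.6%, i.e. 39.6 m.u.

39.6 m.u.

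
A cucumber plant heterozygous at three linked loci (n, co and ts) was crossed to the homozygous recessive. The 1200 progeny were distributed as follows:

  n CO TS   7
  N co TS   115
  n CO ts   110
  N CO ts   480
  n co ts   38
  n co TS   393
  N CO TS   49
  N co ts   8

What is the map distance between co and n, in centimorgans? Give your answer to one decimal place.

20.0 centimorgans

The two most frequent reciprocal classes, N CO ts and n co TS, are the parental types, so the F1 was N CO ts / n co TS.
The two rarest classes, N co ts and n CO TS, are the double crossovers. Comparing them with the parentals, only the co allele has switched, so co is the middle locus and the order is n – co – ts.
Crossovers in the n–co interval produce the single-crossover classes n CO ts and N co TS (110 + 115 = 225) plus the double crossovers (15).
RF(n–co) = (225 + 15) / 1200 = 240/1200 = 0.2000 → 20.0 centimorgans.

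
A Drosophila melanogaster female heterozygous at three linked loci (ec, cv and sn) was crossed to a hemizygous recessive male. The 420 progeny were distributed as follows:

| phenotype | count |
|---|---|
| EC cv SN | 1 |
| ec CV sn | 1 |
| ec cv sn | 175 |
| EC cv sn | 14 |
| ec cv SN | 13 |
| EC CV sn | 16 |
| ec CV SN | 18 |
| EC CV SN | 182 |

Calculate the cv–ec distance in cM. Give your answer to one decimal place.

The two most frequent reciprocal classes, EC CV SN and ec cv sn, are the parental types, so the F1 was EC CV SN / ec cv sn.
The two rarest classes, EC cv SN and ec CV sn, are the double crossovers. Comparing them with the parentals, only the cv allele has switched, so cv is the middle locus and the order is sn – cv – ec.
Crossovers in the cv–ec interval produce the single-crossover classes ec CV SN and EC cv sn (18 + 14 = 32) plus the double crossovers (2).
RF(cv–ec) = (32 + 2) / 420 = 34/420 = 0.0810 → 8.1 cM.

8.1 cM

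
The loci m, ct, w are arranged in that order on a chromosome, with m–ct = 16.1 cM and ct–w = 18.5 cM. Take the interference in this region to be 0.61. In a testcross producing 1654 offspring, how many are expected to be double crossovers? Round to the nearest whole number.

Map distances give recombination frequencies of 0.161 and 0.185 for the two intervals.
With interference 0.61 (so coincidence = 0.39), expected double-crossover frequency = 0.161 × 0.185 × 0.39 = 0.01162.
Expected number = 0.01162 × 1654 = 19.21 ≈ 19.

19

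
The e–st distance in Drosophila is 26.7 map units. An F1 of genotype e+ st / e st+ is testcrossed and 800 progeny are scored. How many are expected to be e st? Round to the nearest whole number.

A map distance of 26.7 map units corresponds to a recombination frequency of 0.267.
The F1 is e+ st / e st+, so e st is a recombinant gamete class with expected frequency r/2 = 0.267/2 = 0.1335.
Expected number = 0.1335 × 800 = 106.80 ≈ 107.

107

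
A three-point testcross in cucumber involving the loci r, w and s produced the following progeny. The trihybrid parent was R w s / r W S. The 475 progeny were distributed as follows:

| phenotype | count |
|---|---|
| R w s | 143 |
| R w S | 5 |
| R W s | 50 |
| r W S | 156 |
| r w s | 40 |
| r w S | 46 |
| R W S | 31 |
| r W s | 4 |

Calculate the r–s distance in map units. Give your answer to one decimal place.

16.8 map units

The two rarest classes, R w S and r W s, are the double crossovers. Comparing them with the parentals, only the s allele has switched, so s is the middle locus and the order is w – s – r.
Crossovers in the s–r interval produce the single-crossover classes r w s and R W S (40 + 31 = 71) plus the double crossovers (9).
RF(s–r) = (71 + 9) / 475 = 80/475 = 0.1684 → 16.8 map units.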